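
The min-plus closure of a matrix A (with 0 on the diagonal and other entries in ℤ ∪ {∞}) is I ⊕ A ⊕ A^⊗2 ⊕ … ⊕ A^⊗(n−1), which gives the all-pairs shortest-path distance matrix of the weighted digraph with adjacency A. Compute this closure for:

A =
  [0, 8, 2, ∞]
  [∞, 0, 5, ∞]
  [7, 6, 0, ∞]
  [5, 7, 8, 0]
Closure =
  [0, 8, 2, ∞]
  [12, 0, 5, ∞]
  [7, 6, 0, ∞]
  [5, 7, 7, 0]

This is the Floyd-Warshall all-pairs shortest-path computation. For each intermediate vertex k = 0, 1, …, 3, update dist[i][j] ← min(dist[i][j], dist[i][k] + dist[k][j]). The final matrix gives, for each (i, j), the minimum total weight of any directed path from i to j (possibly empty when i = j).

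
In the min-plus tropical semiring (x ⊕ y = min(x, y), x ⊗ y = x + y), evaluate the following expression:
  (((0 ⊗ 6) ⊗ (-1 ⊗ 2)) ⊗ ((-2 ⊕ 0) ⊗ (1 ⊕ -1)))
(((0 ⊗ 6) ⊗ (-1 ⊗ 2)) ⊗ ((-2 ⊕ 0) ⊗ (1 ⊕ -1))) = 4

Expand innermost to outermost. Recall ⊕ takes the minimum of its arguments and ⊗ takes their sum. Working out the expression (((0 ⊗ 6) ⊗ (-1 ⊗ 2)) ⊗ ((-2 ⊕ 0) ⊗ (1 ⊕ -1))) gives 4.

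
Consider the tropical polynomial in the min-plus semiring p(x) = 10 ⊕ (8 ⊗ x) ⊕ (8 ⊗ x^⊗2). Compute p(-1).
p(-1) = 6

A tropical monomial a ⊗ x^⊗i evaluates to a + i · x. Evaluating each term at x = -1:
  Term 0 contributes 10 + 0 · -1 = 10
  Term 1 contributes 8 + 1 · -1 = 7
  Term 2 contributes 8 + 2 · -1 = 6
p(-1) = ⊕ of these = min[10, 7, 6] = 6.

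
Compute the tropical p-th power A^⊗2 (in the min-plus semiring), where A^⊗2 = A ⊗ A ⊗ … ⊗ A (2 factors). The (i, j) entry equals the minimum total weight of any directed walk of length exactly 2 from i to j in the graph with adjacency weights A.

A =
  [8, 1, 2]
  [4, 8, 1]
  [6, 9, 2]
A^⊗2 =
  [5, 9, 2]
  [7, 5, 3]
  [8, 7, 4]

Each entry (A^⊗2)_ij equals the minimum over all length-2 walks i = v_0 → v_1 → … → v_2 = j of Σ_t A[v_t][v_{t+1}]. For example, for (i, j) = (0, 2) we minimise over 3 possible intermediate vertex sequences; the minimum is 2, attained along the walk 0 → 1 → 2.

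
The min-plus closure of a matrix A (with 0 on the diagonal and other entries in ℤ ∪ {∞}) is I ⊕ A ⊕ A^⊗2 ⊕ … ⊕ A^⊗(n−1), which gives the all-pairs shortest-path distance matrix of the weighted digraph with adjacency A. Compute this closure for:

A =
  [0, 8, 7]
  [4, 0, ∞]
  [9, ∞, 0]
Closure =
  [0, 8, 7]
  [4, 0, 11]
  [9, 17, 0]

This is the Floyd-Warshall all-pairs shortest-path computation. For each intermediate vertex k = 0, 1, …, 2, update dist[i][j] ← min(dist[i][j], dist[i][k] + dist[k][j]). The final matrix gives, for each (i, j), the minimum total weight of any directed path from i to j (possibly empty when i = j).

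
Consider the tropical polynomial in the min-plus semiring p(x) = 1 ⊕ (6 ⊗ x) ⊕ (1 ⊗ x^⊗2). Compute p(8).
p(8) = 1

A tropical monomial a ⊗ x^⊗i evaluates to a + i · x. Evaluating each term at x = 8:
  Term 0 contributes 1 + 0 · 8 = 1
  Term 1 contributes 6 + 1 · 8 = 14
  Term 2 contributes 1 + 2 · 8 = 17
p(8) = ⊕ of these = min[1, 14, 17] = 1.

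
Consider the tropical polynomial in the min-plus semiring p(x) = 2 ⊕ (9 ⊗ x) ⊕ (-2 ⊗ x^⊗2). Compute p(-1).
p(-1) = -4

A tropical monomial a ⊗ x^⊗i evaluates to a + i · x. Evaluating each term at x = -1:
  Term 0 contributes 2 + 0 · -1 = 2
  Term 1 contributes 9 + 1 · -1 = 8
  Term 2 contributes -2 + 2 · -1 = -4
p(-1) = ⊕ of these = min[2, 8, -4] = -4.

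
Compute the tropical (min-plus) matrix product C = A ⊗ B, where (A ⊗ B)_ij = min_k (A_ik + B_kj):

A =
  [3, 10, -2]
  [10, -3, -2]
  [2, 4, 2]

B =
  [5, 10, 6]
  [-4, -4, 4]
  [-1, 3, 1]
A ⊗ B =
  [-3, 1, -1]
  [-7, -7, -1]
  [0, 0, 3]

Apply the min-plus product entry-by-entry:
  C[0][0] = min over k of (A[0][0] + B[0][0] = 3 + 5 = 8, A[0][1] + B[1][0] = 10 + -4 = 6, A[0][2] + B[2][0] = -2 + -1 = -3) = -3 (attained at k = 2)
  C[0][1] = min over k of (A[0][0] + B[0][1] = 3 + 10 = 13, A[0][1] + B[1][1] = 10 + -4 = 6, A[0][2] + B[2][1] = -2 + 3 = 1) = 1 (attained at k = 2)
  C[0][2] = min over k of (A[0][0] + B[0][2] = 3 + 6 = 9, A[0][1] + B[1][2] = 10 + 4 = 14, A[0][2] + B[2][2] = -2 + 1 = -1) = -1 (attained at k = 2)
  C[1][0] = min over k of (A[1][0] + B[0][0] = 10 + 5 = 15, A[1][1] + B[1][0] = -3 + -4 = -7, A[1][2] + B[2][0] = -2 + -1 = -3) = -7 (attained at k = 1)
  C[1][1] = min over k of (A[1][0] + B[0][1] = 10 + 10 = 20, A[1][1] + B[1][1] = -3 + -4 = -7, A[1][2] + B[2][1] = -2 + 3 = 1) = -7 (attained at k = 1)
  C[1][2] = min over k of (A[1][0] + B[0][2] = 10 + 6 = 16, A[1][1] + B[1][2] = -3 + 4 = 1, A[1][2] + B[2][2] = -2 + 1 = -1) = -1 (attained at k = 2)
  C[2][0] = min over k of (A[2][0] + B[0][0] = 2 + 5 = 7, A[2][1] + B[1][0] = 4 + -4 = 0, A[2][2] + B[2][0] = 2 + -1 = 1) = 0 (attained at k = 1)
  C[2][1] = min over k of (A[2][0] + B[0][1] = 2 + 10 = 12, A[2][1] + B[1][1] = 4 + -4 = 0, A[2][2] + B[2][1] = 2 + 3 = 5) = 0 (attained at k = 1)
  C[2][2] = min over k of (A[2][0] + B[0][2] = 2 + 6 = 8, A[2][1] + B[1][2] = 4 + 4 = 8, A[2][2] + B[2][2] = 2 + 1 = 3) = 3 (attained at k = 2)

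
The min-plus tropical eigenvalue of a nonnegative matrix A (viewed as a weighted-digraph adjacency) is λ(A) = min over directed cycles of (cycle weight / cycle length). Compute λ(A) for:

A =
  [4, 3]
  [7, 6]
λ(A) = 4

Enumerate directed cycles and compute their means (weight / length). Sample:
  cycle 0 → 0: weight = 4, length = 1, mean = 4/1 ≈ 4.000
  cycle 1 → 1: weight = 6, length = 1, mean = 6/1 ≈ 6.000
  cycle 0 → 1 → 0: weight = 10, length = 2, mean = 10/2 ≈ 5.000
  cycle 1 → 0 → 1: weight = 10, length = 2, mean = 10/2 ≈ 5.000
Minimum mean = 4.000, attained e.g. along the cycle 0 → 0 with weight 4 and length 1. So λ(A) = 4/1 = 4.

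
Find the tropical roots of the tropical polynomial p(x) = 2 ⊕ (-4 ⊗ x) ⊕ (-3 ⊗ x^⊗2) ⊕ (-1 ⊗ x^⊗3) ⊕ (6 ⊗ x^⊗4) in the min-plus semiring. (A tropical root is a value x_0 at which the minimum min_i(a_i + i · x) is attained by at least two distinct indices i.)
Roots: {-7, -2, -1, 6}

Each tropical root is a break point of the lower envelope of the lines y = a_i + i · x (there are 5 lines, with slopes 0, 1, ..., 4). Only the lines that attain the minimum somewhere contribute to roots; other lines are dominated. Here the surviving (envelope) indices are i = 4, i = 3, i = 2, i = 1, i = 0.
Intersections between consecutive envelope lines give the roots: for adjacent envelope indices i < j the intersection is x = (a_i − a_j) / (j − i). Reading off the sorted break points: {-7, -2, -1, 6}.
Verification: at each break x_0, at least two indices attain the minimum of min_i(a_i + i · x_0).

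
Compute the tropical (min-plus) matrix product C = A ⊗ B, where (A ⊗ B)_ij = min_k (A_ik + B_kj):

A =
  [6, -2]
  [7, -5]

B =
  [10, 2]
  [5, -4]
A ⊗ B =
  [3, -6]
  [0, -9]

Apply the min-plus product entry-by-entry:
  C[0][0] = min over k of (A[0][0] + B[0][0] = 6 + 10 = 16, A[0][1] + B[1][0] = -2 + 5 = 3) = 3 (attained at k = 1)
  C[0][1] = min over k of (A[0][0] + B[0][1] = 6 + 2 = 8, A[0][1] + B[1][1] = -2 + -4 = -6) = -6 (attained at k = 1)
  C[1][0] = min over k of (A[1][0] + B[0][0] = 7 + 10 = 17, A[1][1] + B[1][0] = -5 + 5 = 0) = 0 (attained at k = 1)
  C[1][1] = min over k of (A[1][0] + B[0][1] = 7 + 2 = 9, A[1][1] + B[1][1] = -5 + -4 = -9) = -9 (attained at k = 1)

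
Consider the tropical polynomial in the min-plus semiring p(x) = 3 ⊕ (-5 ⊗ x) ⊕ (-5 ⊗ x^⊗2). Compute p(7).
p(7) = 2

A tropical monomial a ⊗ x^⊗i evaluates to a + i · x. Evaluating each term at x = 7:
  Term 0 contributes 3 + 0 · 7 = 3
  Term 1 contributes -5 + 1 · 7 = 2
  Term 2 contributes -5 + 2 · 7 = 9
p(7) = ⊕ of these = min[3, 2, 9] = 2.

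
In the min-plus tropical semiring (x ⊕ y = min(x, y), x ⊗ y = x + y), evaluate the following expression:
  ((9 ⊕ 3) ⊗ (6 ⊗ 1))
((9 ⊕ 3) ⊗ (6 ⊗ 1)) = 10

Expand innermost to outermost. Recall ⊕ takes the minimum of its arguments and ⊗ takes their sum. Working out the expression ((9 ⊕ 3) ⊗ (6 ⊗ 1)) gives 10.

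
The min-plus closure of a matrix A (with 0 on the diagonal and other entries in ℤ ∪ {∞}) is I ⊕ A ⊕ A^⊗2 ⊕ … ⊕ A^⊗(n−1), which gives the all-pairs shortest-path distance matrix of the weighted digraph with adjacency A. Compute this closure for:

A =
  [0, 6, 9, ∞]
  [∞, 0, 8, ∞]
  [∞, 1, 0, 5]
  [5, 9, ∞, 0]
Closure =
  [0, 6, 9, 14]
  [18, 0, 8, 13]
  [10, 1, 0, 5]
  [5, 9, 14, 0]

This is the Floyd-Warshall all-pairs shortest-path computation. For each intermediate vertex k = 0, 1, …, 3, update dist[i][j] ← min(dist[i][j], dist[i][k] + dist[k][j]). The final matrix gives, for each (i, j), the minimum total weight of any directed path from i to j (possibly empty when i = j).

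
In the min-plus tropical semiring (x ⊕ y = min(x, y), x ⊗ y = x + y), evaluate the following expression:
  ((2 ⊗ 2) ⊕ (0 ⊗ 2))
((2 ⊗ 2) ⊕ (0 ⊗ 2)) = 2

Expand innermost to outermost. Recall ⊕ takes the minimum of its arguments and ⊗ takes their sum. Working out the expression ((2 ⊗ 2) ⊕ (0 ⊗ 2)) gives 2.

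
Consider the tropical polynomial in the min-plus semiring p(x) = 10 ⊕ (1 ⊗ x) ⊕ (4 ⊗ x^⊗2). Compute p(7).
p(7) = 8

A tropical monomial a ⊗ x^⊗i evaluates to a + i · x. Evaluating each term at x = 7:
  Term 0 contributes 10 + 0 · 7 = 10
  Term 1 contributes 1 + 1 · 7 = 8
  Term 2 contributes 4 + 2 · 7 = 18
p(7) = ⊕ of these = min[10, 8, 18] = 8.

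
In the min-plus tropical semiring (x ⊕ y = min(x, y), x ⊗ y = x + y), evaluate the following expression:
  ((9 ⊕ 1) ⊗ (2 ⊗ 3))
((9 ⊕ 1) ⊗ (2 ⊗ 3)) = 6

Expand innermost to outermost. Recall ⊕ takes the minimum of its arguments and ⊗ takes their sum. Working out the expression ((9 ⊕ 1) ⊗ (2 ⊗ 3)) gives 6.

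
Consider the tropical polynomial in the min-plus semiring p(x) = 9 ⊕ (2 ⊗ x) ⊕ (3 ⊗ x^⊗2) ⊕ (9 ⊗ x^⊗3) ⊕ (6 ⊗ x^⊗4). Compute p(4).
p(4) = 6

A tropical monomial a ⊗ x^⊗i evaluates to a + i · x. Evaluating each term at x = 4:
  Term 0 contributes 9 + 0 · 4 = 9
  Term 1 contributes 2 + 1 · 4 = 6
  Term 2 contributes 3 + 2 · 4 = 11
  Term 3 contributes 9 + 3 · 4 = 21
  Term 4 contributes 6 + 4 · 4 = 22
p(4) = ⊕ of these = min[9, 6, 11, 21, 22] = 6.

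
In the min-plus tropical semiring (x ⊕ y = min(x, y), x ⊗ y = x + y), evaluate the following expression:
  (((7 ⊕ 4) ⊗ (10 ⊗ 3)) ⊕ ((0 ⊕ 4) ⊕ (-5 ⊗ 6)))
(((7 ⊕ 4) ⊗ (10 ⊗ 3)) ⊕ ((0 ⊕ 4) ⊕ (-5 ⊗ 6))) = 0

Expand innermost to outermost. Recall ⊕ takes the minimum of its arguments and ⊗ takes their sum. Working out the expression (((7 ⊕ 4) ⊗ (10 ⊗ 3)) ⊕ ((0 ⊕ 4) ⊕ (-5 ⊗ 6))) gives 0.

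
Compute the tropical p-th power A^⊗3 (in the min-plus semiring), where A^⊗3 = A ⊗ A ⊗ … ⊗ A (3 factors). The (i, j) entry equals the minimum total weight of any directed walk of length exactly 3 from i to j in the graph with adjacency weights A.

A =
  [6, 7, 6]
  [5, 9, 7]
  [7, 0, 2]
A^⊗3 =
  [11, 8, 10]
  [12, 9, 11]
  [7, 4, 6]

Each entry (A^⊗3)_ij equals the minimum over all length-3 walks i = v_0 → v_1 → … → v_3 = j of Σ_t A[v_t][v_{t+1}]. For example, for (i, j) = (0, 2) we minimise over 9 possible intermediate vertex sequences; the minimum is 10, attained along the walk 0 → 2 → 2 → 2.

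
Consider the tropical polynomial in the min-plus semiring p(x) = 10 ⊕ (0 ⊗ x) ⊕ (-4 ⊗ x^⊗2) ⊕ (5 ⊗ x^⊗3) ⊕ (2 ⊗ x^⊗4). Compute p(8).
p(8) = 8

A tropical monomial a ⊗ x^⊗i evaluates to a + i · x. Evaluating each term at x = 8:
  Term 0 contributes 10 + 0 · 8 = 10
  Term 1 contributes 0 + 1 · 8 = 8
  Term 2 contributes -4 + 2 · 8 = 12
  Term 3 contributes 5 + 3 · 8 = 29
  Term 4 contributes 2 + 4 · 8 = 34
p(8) = ⊕ of these = min[10, 8, 12, 29, 34] = 8.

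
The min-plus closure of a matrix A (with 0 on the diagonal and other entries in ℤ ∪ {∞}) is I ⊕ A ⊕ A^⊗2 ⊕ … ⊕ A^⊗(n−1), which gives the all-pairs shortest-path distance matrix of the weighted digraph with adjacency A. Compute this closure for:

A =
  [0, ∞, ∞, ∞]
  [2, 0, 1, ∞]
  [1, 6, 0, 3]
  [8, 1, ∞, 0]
Closure =
  [0, ∞, ∞, ∞]
  [2, 0, 1, 4]
  [1, 4, 0, 3]
  [3, 1, 2, 0]

This is the Floyd-Warshall all-pairs shortest-path computation. For each intermediate vertex k = 0, 1, …, 3, update dist[i][j] ← min(dist[i][j], dist[i][k] + dist[k][j]). The final matrix gives, for each (i, j), the minimum total weight of any directed path from i to j (possibly empty when i = j).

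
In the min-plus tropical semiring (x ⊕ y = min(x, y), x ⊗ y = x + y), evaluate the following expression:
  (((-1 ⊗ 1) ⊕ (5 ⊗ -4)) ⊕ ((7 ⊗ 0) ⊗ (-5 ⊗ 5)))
(((-1 ⊗ 1) ⊕ (5 ⊗ -4)) ⊕ ((7 ⊗ 0) ⊗ (-5 ⊗ 5))) = 0

Expand innermost to outermost. Recall ⊕ takes the minimum of its arguments and ⊗ takes their sum. Working out the expression (((-1 ⊗ 1) ⊕ (5 ⊗ -4)) ⊕ ((7 ⊗ 0) ⊗ (-5 ⊗ 5))) gives 0.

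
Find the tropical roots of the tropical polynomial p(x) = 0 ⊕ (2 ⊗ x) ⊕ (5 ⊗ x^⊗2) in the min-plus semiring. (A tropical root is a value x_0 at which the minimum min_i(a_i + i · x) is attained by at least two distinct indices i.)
Roots: {-3, -2}

Each tropical root is a break point of the lower envelope of the lines y = a_i + i · x (there are 3 lines, with slopes 0, 1, ..., 2). Only the lines that attain the minimum somewhere contribute to roots; other lines are dominated. Here the surviving (envelope) indices are i = 2, i = 1, i = 0.
Intersections between consecutive envelope lines give the roots: for adjacent envelope indices i < j the intersection is x = (a_i − a_j) / (j − i). Reading off the sorted break points: {-3, -2}.
Verification: at each break x_0, at least two indices attain the minimum of min_i(a_i + i · x_0).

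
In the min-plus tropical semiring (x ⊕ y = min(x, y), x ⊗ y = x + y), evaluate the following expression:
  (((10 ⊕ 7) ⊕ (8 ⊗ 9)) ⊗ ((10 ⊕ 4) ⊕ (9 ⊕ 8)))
(((10 ⊕ 7) ⊕ (8 ⊗ 9)) ⊗ ((10 ⊕ 4) ⊕ (9 ⊕ 8))) = 11

Expand innermost to outermost. Recall ⊕ takes the minimum of its arguments and ⊗ takes their sum. Working out the expression (((10 ⊕ 7) ⊕ (8 ⊗ 9)) ⊗ ((10 ⊕ 4) ⊕ (9 ⊕ 8))) gives 11.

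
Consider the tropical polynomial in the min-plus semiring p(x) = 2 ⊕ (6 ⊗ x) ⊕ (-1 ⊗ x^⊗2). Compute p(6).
p(6) = 2

A tropical monomial a ⊗ x^⊗i evaluates to a + i · x. Evaluating each term at x = 6:
  Term 0 contributes 2 + 0 · 6 = 2
  Term 1 contributes 6 + 1 · 6 = 12
  Term 2 contributes -1 + 2 · 6 = 11
p(6) = ⊕ of these = min[2, 12, 11] = 2.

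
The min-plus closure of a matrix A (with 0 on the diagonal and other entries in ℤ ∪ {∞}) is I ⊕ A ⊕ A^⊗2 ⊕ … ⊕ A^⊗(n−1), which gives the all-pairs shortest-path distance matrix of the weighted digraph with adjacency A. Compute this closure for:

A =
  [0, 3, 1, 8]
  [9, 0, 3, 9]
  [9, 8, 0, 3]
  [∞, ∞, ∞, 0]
Closure =
  [0, 3, 1, 4]
  [9, 0, 3, 6]
  [9, 8, 0, 3]
  [∞, ∞, ∞, 0]

This is the Floyd-Warshall all-pairs shortest-path computation. For each intermediate vertex k = 0, 1, …, 3, update dist[i][j] ← min(dist[i][j], dist[i][k] + dist[k][j]). The final matrix gives, for each (i, j), the minimum total weight of any directed path from i to j (possibly empty when i = j).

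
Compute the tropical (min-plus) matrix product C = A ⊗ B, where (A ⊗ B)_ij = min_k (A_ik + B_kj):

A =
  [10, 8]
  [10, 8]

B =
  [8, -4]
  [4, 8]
A ⊗ B =
  [12, 6]
  [12, 6]

Apply the min-plus product entry-by-entry:
  C[0][0] = min over k of (A[0][0] + B[0][0] = 10 + 8 = 18, A[0][1] + B[1][0] = 8 + 4 = 12) = 12 (attained at k = 1)
  C[0][1] = min over k of (A[0][0] + B[0][1] = 10 + -4 = 6, A[0][1] + B[1][1] = 8 + 8 = 16) = 6 (attained at k = 0)
  C[1][0] = min over k of (A[1][0] + B[0][0] = 10 + 8 = 18, A[1][1] + B[1][0] = 8 + 4 = 12) = 12 (attained at k = 1)
  C[1][1] = min over k of (A[1][0] + B[0][1] = 10 + -4 = 6, A[1][1] + B[1][1] = 8 + 8 = 16) = 6 (attained at k = 0)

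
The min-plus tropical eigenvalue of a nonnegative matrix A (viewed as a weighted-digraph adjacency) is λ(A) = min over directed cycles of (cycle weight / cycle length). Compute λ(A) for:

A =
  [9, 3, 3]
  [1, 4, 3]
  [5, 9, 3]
λ(A) = 2

Enumerate directed cycles and compute their means (weight / length). Sample:
  cycle 0 → 0: weight = 9, length = 1, mean = 9/1 ≈ 9.000
  cycle 1 → 1: weight = 4, length = 1, mean = 4/1 ≈ 4.000
  cycle 2 → 2: weight = 3, length = 1, mean = 3/1 ≈ 3.000
  cycle 0 → 1 → 0: weight = 4, length = 2, mean = 4/2 ≈ 2.000
  cycle 0 → 2 → 0: weight = 8, length = 2, mean = 8/2 ≈ 4.000
  cycle 1 → 0 → 1: weight = 4, length = 2, mean = 4/2 ≈ 2.000
Minimum mean = 2.000, attained e.g. along the cycle 0 → 1 → 0 with weight 4 and length 2. So λ(A) = 4/2 = 2.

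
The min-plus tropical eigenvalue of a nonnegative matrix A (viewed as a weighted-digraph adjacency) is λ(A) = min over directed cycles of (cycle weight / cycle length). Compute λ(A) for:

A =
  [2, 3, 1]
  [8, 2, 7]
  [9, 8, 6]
λ(A) = 2

Enumerate directed cycles and compute their means (weight / length). Sample:
  cycle 0 → 0: weight = 2, length = 1, mean = 2/1 ≈ 2.000
  cycle 1 → 1: weight = 2, length = 1, mean = 2/1 ≈ 2.000
  cycle 2 → 2: weight = 6, length = 1, mean = 6/1 ≈ 6.000
  cycle 0 → 1 → 0: weight = 11, length = 2, mean = 11/2 ≈ 5.500
  cycle 0 → 2 → 0: weight = 10, length = 2, mean = 10/2 ≈ 5.000
  cycle 1 → 0 → 1: weight = 11, length = 2, mean = 11/2 ≈ 5.500
Minimum mean = 2.000, attained e.g. along the cycle 0 → 0 with weight 2 and length 1. So λ(A) = 2/1 = 2.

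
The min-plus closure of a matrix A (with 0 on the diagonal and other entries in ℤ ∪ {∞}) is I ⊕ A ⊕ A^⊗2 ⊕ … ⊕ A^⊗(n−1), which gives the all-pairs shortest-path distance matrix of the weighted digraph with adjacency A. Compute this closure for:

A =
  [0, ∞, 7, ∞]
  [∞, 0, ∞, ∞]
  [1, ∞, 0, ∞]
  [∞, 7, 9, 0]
Closure =
  [0, ∞, 7, ∞]
  [∞, 0, ∞, ∞]
  [1, ∞, 0, ∞]
  [10, 7, 9, 0]

This is the Floyd-Warshall all-pairs shortest-path computation. For each intermediate vertex k = 0, 1, …, 3, update dist[i][j] ← min(dist[i][j], dist[i][k] + dist[k][j]). The final matrix gives, for each (i, j), the minimum total weight of any directed path from i to j (possibly empty when i = j).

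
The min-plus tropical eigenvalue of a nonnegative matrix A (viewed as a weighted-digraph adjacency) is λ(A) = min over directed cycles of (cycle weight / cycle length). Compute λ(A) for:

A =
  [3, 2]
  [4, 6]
λ(A) = 3

Enumerate directed cycles and compute their means (weight / length). Sample:
  cycle 0 → 0: weight = 3, length = 1, mean = 3/1 ≈ 3.000
  cycle 1 → 1: weight = 6, length = 1, mean = 6/1 ≈ 6.000
  cycle 0 → 1 → 0: weight = 6, length = 2, mean = 6/2 ≈ 3.000
  cycle 1 → 0 → 1: weight = 6, length = 2, mean = 6/2 ≈ 3.000
Minimum mean = 3.000, attained e.g. along the cycle 0 → 0 with weight 3 and length 1. So λ(A) = 3/1 = 3.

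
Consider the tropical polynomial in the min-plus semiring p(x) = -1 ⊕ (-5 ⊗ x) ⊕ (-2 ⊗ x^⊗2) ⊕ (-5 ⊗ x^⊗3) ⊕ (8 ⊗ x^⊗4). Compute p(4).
p(4) = -1

A tropical monomial a ⊗ x^⊗i evaluates to a + i · x. Evaluating each term at x = 4:
  Term 0 contributes -1 + 0 · 4 = -1
  Term 1 contributes -5 + 1 · 4 = -1
  Term 2 contributes -2 + 2 · 4 = 6
  Term 3 contributes -5 + 3 · 4 = 7
  Term 4 contributes 8 + 4 · 4 = 24
p(4) = ⊕ of these = min[-1, -1, 6, 7, 24] = -1.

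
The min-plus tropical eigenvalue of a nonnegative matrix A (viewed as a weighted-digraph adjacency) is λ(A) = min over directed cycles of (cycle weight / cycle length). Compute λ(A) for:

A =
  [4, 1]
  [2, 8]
λ(A) = 3/2

Enumerate directed cycles and compute their means (weight / length). Sample:
  cycle 0 → 0: weight = 4, length = 1, mean = 4/1 ≈ 4.000
  cycle 1 → 1: weight = 8, length = 1, mean = 8/1 ≈ 8.000
  cycle 0 → 1 → 0: weight = 3, length = 2, mean = 3/2 ≈ 1.500
  cycle 1 → 0 → 1: weight = 3, length = 2, mean = 3/2 ≈ 1.500
Minimum mean = 1.500, attained e.g. along the cycle 0 → 1 → 0 with weight 3 and length 2. So λ(A) = 3/2 = 3/2.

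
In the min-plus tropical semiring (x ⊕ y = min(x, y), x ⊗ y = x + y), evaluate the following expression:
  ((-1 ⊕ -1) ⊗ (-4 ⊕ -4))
((-1 ⊕ -1) ⊗ (-4 ⊕ -4)) = -5

Expand innermost to outermost. Recall ⊕ takes the minimum of its arguments and ⊗ takes their sum. Working out the expression ((-1 ⊕ -1) ⊗ (-4 ⊕ -4)) gives -5.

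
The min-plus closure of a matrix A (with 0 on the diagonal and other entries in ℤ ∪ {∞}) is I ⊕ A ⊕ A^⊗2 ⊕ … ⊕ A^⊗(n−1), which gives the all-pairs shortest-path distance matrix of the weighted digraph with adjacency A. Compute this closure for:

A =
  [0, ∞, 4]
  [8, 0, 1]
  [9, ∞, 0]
Closure =
  [0, ∞, 4]
  [8, 0, 1]
  [9, ∞, 0]

This is the Floyd-Warshall all-pairs shortest-path computation. For each intermediate vertex k = 0, 1, …, 2, update dist[i][j] ← min(dist[i][j], dist[i][k] + dist[k][j]). The final matrix gives, for each (i, j), the minimum total weight of any directed path from i to j (possibly empty when i = j).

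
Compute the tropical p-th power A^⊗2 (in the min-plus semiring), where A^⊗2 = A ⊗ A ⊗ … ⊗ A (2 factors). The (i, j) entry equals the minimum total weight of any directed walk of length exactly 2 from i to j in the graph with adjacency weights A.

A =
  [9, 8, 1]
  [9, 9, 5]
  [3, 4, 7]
A^⊗2 =
  [4, 5, 8]
  [8, 9, 10]
  [10, 11, 4]

Each entry (A^⊗2)_ij equals the minimum over all length-2 walks i = v_0 → v_1 → … → v_2 = j of Σ_t A[v_t][v_{t+1}]. For example, for (i, j) = (0, 2) we minimise over 3 possible intermediate vertex sequences; the minimum is 8, attained along the walk 0 → 2 → 2.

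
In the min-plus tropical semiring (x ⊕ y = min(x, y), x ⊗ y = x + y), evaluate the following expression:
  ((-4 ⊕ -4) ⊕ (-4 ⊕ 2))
((-4 ⊕ -4) ⊕ (-4 ⊕ 2)) = -4

Expand innermost to outermost. Recall ⊕ takes the minimum of its arguments and ⊗ takes their sum. Working out the expression ((-4 ⊕ -4) ⊕ (-4 ⊕ 2)) gives -4.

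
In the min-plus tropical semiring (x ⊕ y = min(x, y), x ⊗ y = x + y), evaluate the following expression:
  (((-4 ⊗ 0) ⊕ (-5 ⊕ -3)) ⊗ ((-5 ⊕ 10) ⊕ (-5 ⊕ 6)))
(((-4 ⊗ 0) ⊕ (-5 ⊕ -3)) ⊗ ((-5 ⊕ 10) ⊕ (-5 ⊕ 6))) = -10

Expand innermost to outermost. Recall ⊕ takes the minimum of its arguments and ⊗ takes their sum. Working out the expression (((-4 ⊗ 0) ⊕ (-5 ⊕ -3)) ⊗ ((-5 ⊕ 10) ⊕ (-5 ⊕ 6))) gives -10.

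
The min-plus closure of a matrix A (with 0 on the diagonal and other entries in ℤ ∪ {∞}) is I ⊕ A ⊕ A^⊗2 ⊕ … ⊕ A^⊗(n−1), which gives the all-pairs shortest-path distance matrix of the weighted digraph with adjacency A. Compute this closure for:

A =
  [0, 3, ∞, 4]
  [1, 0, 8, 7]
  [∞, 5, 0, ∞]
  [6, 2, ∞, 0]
Closure =
  [0, 3, 11, 4]
  [1, 0, 8, 5]
  [6, 5, 0, 10]
  [3, 2, 10, 0]

This is the Floyd-Warshall all-pairs shortest-path computation. For each intermediate vertex k = 0, 1, …, 3, update dist[i][j] ← min(dist[i][j], dist[i][k] + dist[k][j]). The final matrix gives, for each (i, j), the minimum total weight of any directed path from i to j (possibly empty when i = j).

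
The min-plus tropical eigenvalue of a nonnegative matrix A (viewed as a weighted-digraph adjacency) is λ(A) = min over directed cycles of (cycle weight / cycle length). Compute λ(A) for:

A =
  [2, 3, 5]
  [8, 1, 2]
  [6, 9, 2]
λ(A) = 1

Enumerate directed cycles and compute their means (weight / length). Sample:
  cycle 0 → 0: weight = 2, length = 1, mean = 2/1 ≈ 2.000
  cycle 1 → 1: weight = 1, length = 1, mean = 1/1 ≈ 1.000
  cycle 2 → 2: weight = 2, length = 1, mean = 2/1 ≈ 2.000
  cycle 0 → 1 → 0: weight = 11, length = 2, mean = 11/2 ≈ 5.500
  cycle 0 → 2 → 0: weight = 11, length = 2, mean = 11/2 ≈ 5.500
  cycle 1 → 0 → 1: weight = 11, length = 2, mean = 11/2 ≈ 5.500
Minimum mean = 1.000, attained e.g. along the cycle 1 → 1 with weight 1 and length 1. So λ(A) = 1/1 = 1.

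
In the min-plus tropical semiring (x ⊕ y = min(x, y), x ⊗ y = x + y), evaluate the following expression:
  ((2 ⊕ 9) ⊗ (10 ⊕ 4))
((2 ⊕ 9) ⊗ (10 ⊕ 4)) = 6

Expand innermost to outermost. Recall ⊕ takes the minimum of its arguments and ⊗ takes their sum. Working out the expression ((2 ⊕ 9) ⊗ (10 ⊕ 4)) gives 6.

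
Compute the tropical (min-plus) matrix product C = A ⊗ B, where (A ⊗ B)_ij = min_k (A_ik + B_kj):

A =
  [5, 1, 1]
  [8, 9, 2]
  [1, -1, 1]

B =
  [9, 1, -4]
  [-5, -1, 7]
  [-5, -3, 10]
A ⊗ B =
  [-4, -2, 1]
  [-3, -1, 4]
  [-6, -2, -3]

Apply the min-plus product entry-by-entry:
  C[0][0] = min over k of (A[0][0] + B[0][0] = 5 + 9 = 14, A[0][1] + B[1][0] = 1 + -5 = -4, A[0][2] + B[2][0] = 1 + -5 = -4) = -4 (attained at k = 1)
  C[0][1] = min over k of (A[0][0] + B[0][1] = 5 + 1 = 6, A[0][1] + B[1][1] = 1 + -1 = 0, A[0][2] + B[2][1] = 1 + -3 = -2) = -2 (attained at k = 2)
  C[0][2] = min over k of (A[0][0] + B[0][2] = 5 + -4 = 1, A[0][1] + B[1][2] = 1 + 7 = 8, A[0][2] + B[2][2] = 1 + 10 = 11) = 1 (attained at k = 0)
  C[1][0] = min over k of (A[1][0] + B[0][0] = 8 + 9 = 17, A[1][1] + B[1][0] = 9 + -5 = 4, A[1][2] + B[2][0] = 2 + -5 = -3) = -3 (attained at k = 2)
  C[1][1] = min over k of (A[1][0] + B[0][1] = 8 + 1 = 9, A[1][1] + B[1][1] = 9 + -1 = 8, A[1][2] + B[2][1] = 2 + -3 = -1) = -1 (attained at k = 2)
  C[1][2] = min over k of (A[1][0] + B[0][2] = 8 + -4 = 4, A[1][1] + B[1][2] = 9 + 7 = 16, A[1][2] + B[2][2] = 2 + 10 = 12) = 4 (attained at k = 0)
  C[2][0] = min over k of (A[2][0] + B[0][0] = 1 + 9 = 10, A[2][1] + B[1][0] = -1 + -5 = -6, A[2][2] + B[2][0] = 1 + -5 = -4) = -6 (attained at k = 1)
  C[2][1] = min over k of (A[2][0] + B[0][1] = 1 + 1 = 2, A[2][1] + B[1][1] = -1 + -1 = -2, A[2][2] + B[2][1] = 1 + -3 = -2) = -2 (attained at k = 1)
  C[2][2] = min over k of (A[2][0] + B[0][2] = 1 + -4 = -3, A[2][1] + B[1][2] = -1 + 7 = 6, A[2][2] + B[2][2] = 1 + 10 = 11) = -3 (attained at k = 0)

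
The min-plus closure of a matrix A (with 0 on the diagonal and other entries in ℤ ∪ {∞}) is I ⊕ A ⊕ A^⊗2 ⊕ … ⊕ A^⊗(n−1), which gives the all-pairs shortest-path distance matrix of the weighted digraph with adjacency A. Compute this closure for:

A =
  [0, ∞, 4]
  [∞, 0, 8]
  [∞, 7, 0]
Closure =
  [0, 11, 4]
  [∞, 0, 8]
  [∞, 7, 0]

This is the Floyd-Warshall all-pairs shortest-path computation. For each intermediate vertex k = 0, 1, …, 2, update dist[i][j] ← min(dist[i][j], dist[i][k] + dist[k][j]). The final matrix gives, for each (i, j), the minimum total weight of any directed path from i to j (possibly empty when i = j).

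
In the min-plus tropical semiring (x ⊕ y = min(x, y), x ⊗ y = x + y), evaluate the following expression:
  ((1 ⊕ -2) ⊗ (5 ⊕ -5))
((1 ⊕ -2) ⊗ (5 ⊕ -5)) = -7

Expand innermost to outermost. Recall ⊕ takes the minimum of its arguments and ⊗ takes their sum. Working out the expression ((1 ⊕ -2) ⊗ (5 ⊕ -5)) gives -7.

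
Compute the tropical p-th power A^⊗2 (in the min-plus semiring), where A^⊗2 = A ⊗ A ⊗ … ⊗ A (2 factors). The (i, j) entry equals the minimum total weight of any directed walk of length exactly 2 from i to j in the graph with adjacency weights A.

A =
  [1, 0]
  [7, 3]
A^⊗2 =
  [2, 1]
  [8, 6]

Each entry (A^⊗2)_ij equals the minimum over all length-2 walks i = v_0 → v_1 → … → v_2 = j of Σ_t A[v_t][v_{t+1}]. For example, for (i, j) = (0, 1) we minimise over 2 possible intermediate vertex sequences; the minimum is 1, attained along the walk 0 → 0 → 1.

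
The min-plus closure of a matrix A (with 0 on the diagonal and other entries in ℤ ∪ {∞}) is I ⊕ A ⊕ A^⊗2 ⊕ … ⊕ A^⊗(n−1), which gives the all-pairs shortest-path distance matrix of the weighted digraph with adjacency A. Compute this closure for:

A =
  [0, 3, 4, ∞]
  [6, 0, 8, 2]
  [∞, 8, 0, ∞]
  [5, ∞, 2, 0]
Closure =
  [0, 3, 4, 5]
  [6, 0, 4, 2]
  [14, 8, 0, 10]
  [5, 8, 2, 0]

This is the Floyd-Warshall all-pairs shortest-path computation. For each intermediate vertex k = 0, 1, …, 3, update dist[i][j] ← min(dist[i][j], dist[i][k] + dist[k][j]). The final matrix gives, for each (i, j), the minimum total weight of any directed path from i to j (possibly empty when i = j).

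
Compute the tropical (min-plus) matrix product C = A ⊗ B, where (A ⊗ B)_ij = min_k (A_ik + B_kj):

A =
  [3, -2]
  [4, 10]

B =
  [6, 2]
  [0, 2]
A ⊗ B =
  [-2, 0]
  [10, 6]

Apply the min-plus product entry-by-entry:
  C[0][0] = min over k of (A[0][0] + B[0][0] = 3 + 6 = 9, A[0][1] + B[1][0] = -2 + 0 = -2) = -2 (attained at k = 1)
  C[0][1] = min over k of (A[0][0] + B[0][1] = 3 + 2 = 5, A[0][1] + B[1][1] = -2 + 2 = 0) = 0 (attained at k = 1)
  C[1][0] = min over k of (A[1][0] + B[0][0] = 4 + 6 = 10, A[1][1] + B[1][0] = 10 + 0 = 10) = 10 (attained at k = 0)
  C[1][1] = min over k of (A[1][0] + B[0][1] = 4 + 2 = 6, A[1][1] + B[1][1] = 10 + 2 = 12) = 6 (attained at k = 0)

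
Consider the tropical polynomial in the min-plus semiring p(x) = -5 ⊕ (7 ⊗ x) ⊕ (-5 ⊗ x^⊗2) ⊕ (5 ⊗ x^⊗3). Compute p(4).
p(4) = -5

A tropical monomial a ⊗ x^⊗i evaluates to a + i · x. Evaluating each term at x = 4:
  Term 0 contributes -5 + 0 · 4 = -5
  Term 1 contributes 7 + 1 · 4 = 11
  Term 2 contributes -5 + 2 · 4 = 3
  Term 3 contributes 5 + 3 · 4 = 17
p(4) = ⊕ of these = min[-5, 11, 3, 17] = -5.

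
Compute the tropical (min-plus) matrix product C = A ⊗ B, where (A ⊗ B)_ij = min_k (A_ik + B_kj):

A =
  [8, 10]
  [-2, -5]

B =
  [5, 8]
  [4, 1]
A ⊗ B =
  [13, 11]
  [-1, -4]

Apply the min-plus product entry-by-entry:
  C[0][0] = min over k of (A[0][0] + B[0][0] = 8 + 5 = 13, A[0][1] + B[1][0] = 10 + 4 = 14) = 13 (attained at k = 0)
  C[0][1] = min over k of (A[0][0] + B[0][1] = 8 + 8 = 16, A[0][1] + B[1][1] = 10 + 1 = 11) = 11 (attained at k = 1)
  C[1][0] = min over k of (A[1][0] + B[0][0] = -2 + 5 = 3, A[1][1] + B[1][0] = -5 + 4 = -1) = -1 (attained at k = 1)
  C[1][1] = min over k of (A[1][0] + B[0][1] = -2 + 8 = 6, A[1][1] + B[1][1] = -5 + 1 = -4) = -4 (attained at k = 1)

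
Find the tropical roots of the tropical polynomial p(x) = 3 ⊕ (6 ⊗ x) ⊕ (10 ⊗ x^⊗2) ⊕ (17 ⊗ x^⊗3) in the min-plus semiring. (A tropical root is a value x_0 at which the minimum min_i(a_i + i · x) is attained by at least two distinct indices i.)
Roots: {-7, -4, -3}

Each tropical root is a break point of the lower envelope of the lines y = a_i + i · x (there are 4 lines, with slopes 0, 1, ..., 3). Only the lines that attain the minimum somewhere contribute to roots; other lines are dominated. Here the surviving (envelope) indices are i = 3, i = 2, i = 1, i = 0.
Intersections between consecutive envelope lines give the roots: for adjacent envelope indices i < j the intersection is x = (a_i − a_j) / (j − i). Reading off the sorted break points: {-7, -4, -3}.
Verification: at each break x_0, at least two indices attain the minimum of min_i(a_i + i · x_0).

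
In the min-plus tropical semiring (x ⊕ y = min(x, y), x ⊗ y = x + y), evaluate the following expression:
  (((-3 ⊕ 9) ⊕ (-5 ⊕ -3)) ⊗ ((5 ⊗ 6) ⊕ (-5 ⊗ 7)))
(((-3 ⊕ 9) ⊕ (-5 ⊕ -3)) ⊗ ((5 ⊗ 6) ⊕ (-5 ⊗ 7))) = -3

Expand innermost to outermost. Recall ⊕ takes the minimum of its arguments and ⊗ takes their sum. Working out the expression (((-3 ⊕ 9) ⊕ (-5 ⊕ -3)) ⊗ ((5 ⊗ 6) ⊕ (-5 ⊗ 7))) gives -3.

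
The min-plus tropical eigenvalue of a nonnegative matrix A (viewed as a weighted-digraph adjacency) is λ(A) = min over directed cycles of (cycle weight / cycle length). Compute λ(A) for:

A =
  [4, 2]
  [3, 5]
λ(A) = 5/2

Enumerate directed cycles and compute their means (weight / length). Sample:
  cycle 0 → 0: weight = 4, length = 1, mean = 4/1 ≈ 4.000
  cycle 1 → 1: weight = 5, length = 1, mean = 5/1 ≈ 5.000
  cycle 0 → 1 → 0: weight = 5, length = 2, mean = 5/2 ≈ 2.500
  cycle 1 → 0 → 1: weight = 5, length = 2, mean = 5/2 ≈ 2.500
Minimum mean = 2.500, attained e.g. along the cycle 0 → 1 → 0 with weight 5 and length 2. So λ(A) = 5/2 = 5/2.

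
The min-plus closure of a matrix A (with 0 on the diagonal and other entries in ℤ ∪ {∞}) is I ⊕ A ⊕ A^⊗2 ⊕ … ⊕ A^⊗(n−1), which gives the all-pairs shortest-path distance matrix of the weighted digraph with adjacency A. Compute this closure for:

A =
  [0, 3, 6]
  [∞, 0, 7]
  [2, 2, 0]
Closure =
  [0, 3, 6]
  [9, 0, 7]
  [2, 2, 0]

This is the Floyd-Warshall all-pairs shortest-path computation. For each intermediate vertex k = 0, 1, …, 2, update dist[i][j] ← min(dist[i][j], dist[i][k] + dist[k][j]). The final matrix gives, for each (i, j), the minimum total weight of any directed path from i to j (possibly empty when i = j).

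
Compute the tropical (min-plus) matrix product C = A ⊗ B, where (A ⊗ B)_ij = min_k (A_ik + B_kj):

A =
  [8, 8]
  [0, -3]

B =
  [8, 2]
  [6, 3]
A ⊗ B =
  [14, 10]
  [3, 0]

Apply the min-plus product entry-by-entry:
  C[0][0] = min over k of (A[0][0] + B[0][0] = 8 + 8 = 16, A[0][1] + B[1][0] = 8 + 6 = 14) = 14 (attained at k = 1)
  C[0][1] = min over k of (A[0][0] + B[0][1] = 8 + 2 = 10, A[0][1] + B[1][1] = 8 + 3 = 11) = 10 (attained at k = 0)
  C[1][0] = min over k of (A[1][0] + B[0][0] = 0 + 8 = 8, A[1][1] + B[1][0] = -3 + 6 = 3) = 3 (attained at k = 1)
  C[1][1] = min over k of (A[1][0] + B[0][1] = 0 + 2 = 2, A[1][1] + B[1][1] = -3 + 3 = 0) = 0 (attained at k = 1)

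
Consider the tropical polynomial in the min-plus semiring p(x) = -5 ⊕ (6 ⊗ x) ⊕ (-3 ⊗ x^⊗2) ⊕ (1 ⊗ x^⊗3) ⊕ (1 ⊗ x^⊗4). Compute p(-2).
p(-2) = -7

A tropical monomial a ⊗ x^⊗i evaluates to a + i · x. Evaluating each term at x = -2:
  Term 0 contributes -5 + 0 · -2 = -5
  Term 1 contributes 6 + 1 · -2 = 4
  Term 2 contributes -3 + 2 · -2 = -7
  Term 3 contributes 1 + 3 · -2 = -5
  Term 4 contributes 1 + 4 · -2 = -7
p(-2) = ⊕ of these = min[-5, 4, -7, -5, -7] = -7.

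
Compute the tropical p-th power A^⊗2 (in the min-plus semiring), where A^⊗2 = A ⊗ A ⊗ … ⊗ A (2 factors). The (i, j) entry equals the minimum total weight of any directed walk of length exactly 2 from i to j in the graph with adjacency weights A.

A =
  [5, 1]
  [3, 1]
A^⊗2 =
  [4, 2]
  [4, 2]

Each entry (A^⊗2)_ij equals the minimum over all length-2 walks i = v_0 → v_1 → … → v_2 = j of Σ_t A[v_t][v_{t+1}]. For example, for (i, j) = (0, 1) we minimise over 2 possible intermediate vertex sequences; the minimum is 2, attained along the walk 0 → 1 → 1.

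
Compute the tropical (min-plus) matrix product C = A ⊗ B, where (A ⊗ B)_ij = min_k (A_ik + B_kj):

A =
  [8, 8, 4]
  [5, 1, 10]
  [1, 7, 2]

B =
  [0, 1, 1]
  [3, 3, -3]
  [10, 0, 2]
A ⊗ B =
  [8, 4, 5]
  [4, 4, -2]
  [1, 2, 2]

Apply the min-plus product entry-by-entry:
  C[0][0] = min over k of (A[0][0] + B[0][0] = 8 + 0 = 8, A[0][1] + B[1][0] = 8 + 3 = 11, A[0][2] + B[2][0] = 4 + 10 = 14) = 8 (attained at k = 0)
  C[0][1] = min over k of (A[0][0] + B[0][1] = 8 + 1 = 9, A[0][1] + B[1][1] = 8 + 3 = 11, A[0][2] + B[2][1] = 4 + 0 = 4) = 4 (attained at k = 2)
  C[0][2] = min over k of (A[0][0] + B[0][2] = 8 + 1 = 9, A[0][1] + B[1][2] = 8 + -3 = 5, A[0][2] + B[2][2] = 4 + 2 = 6) = 5 (attained at k = 1)
  C[1][0] = min over k of (A[1][0] + B[0][0] = 5 + 0 = 5, A[1][1] + B[1][0] = 1 + 3 = 4, A[1][2] + B[2][0] = 10 + 10 = 20) = 4 (attained at k = 1)
  C[1][1] = min over k of (A[1][0] + B[0][1] = 5 + 1 = 6, A[1][1] + B[1][1] = 1 + 3 = 4, A[1][2] + B[2][1] = 10 + 0 = 10) = 4 (attained at k = 1)
  C[1][2] = min over k of (A[1][0] + B[0][2] = 5 + 1 = 6, A[1][1] + B[1][2] = 1 + -3 = -2, A[1][2] + B[2][2] = 10 + 2 = 12) = -2 (attained at k = 1)
  C[2][0] = min over k of (A[2][0] + B[0][0] = 1 + 0 = 1, A[2][1] + B[1][0] = 7 + 3 = 10, A[2][2] + B[2][0] = 2 + 10 = 12) = 1 (attained at k = 0)
  C[2][1] = min over k of (A[2][0] + B[0][1] = 1 + 1 = 2, A[2][1] + B[1][1] = 7 + 3 = 10, A[2][2] + B[2][1] = 2 + 0 = 2) = 2 (attained at k = 0)
  C[2][2] = min over k of (A[2][0] + B[0][2] = 1 + 1 = 2, A[2][1] + B[1][2] = 7 + -3 = 4, A[2][2] + B[2][2] = 2 + 2 = 4) = 2 (attained at k = 0)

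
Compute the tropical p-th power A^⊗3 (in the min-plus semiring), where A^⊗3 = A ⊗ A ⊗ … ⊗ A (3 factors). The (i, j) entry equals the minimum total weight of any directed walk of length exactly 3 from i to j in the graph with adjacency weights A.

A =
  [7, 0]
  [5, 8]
A^⊗3 =
  [12, 5]
  [10, 12]

Each entry (A^⊗3)_ij equals the minimum over all length-3 walks i = v_0 → v_1 → … → v_3 = j of Σ_t A[v_t][v_{t+1}]. For example, for (i, j) = (0, 1) we minimise over 4 possible intermediate vertex sequences; the minimum is 5, attained along the walk 0 → 1 → 0 → 1.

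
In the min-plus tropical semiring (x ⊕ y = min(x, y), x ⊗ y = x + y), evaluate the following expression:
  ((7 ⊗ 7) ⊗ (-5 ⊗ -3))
((7 ⊗ 7) ⊗ (-5 ⊗ -3)) = 6

Expand innermost to outermost. Recall ⊕ takes the minimum of its arguments and ⊗ takes their sum. Working out the expression ((7 ⊗ 7) ⊗ (-5 ⊗ -3)) gives 6.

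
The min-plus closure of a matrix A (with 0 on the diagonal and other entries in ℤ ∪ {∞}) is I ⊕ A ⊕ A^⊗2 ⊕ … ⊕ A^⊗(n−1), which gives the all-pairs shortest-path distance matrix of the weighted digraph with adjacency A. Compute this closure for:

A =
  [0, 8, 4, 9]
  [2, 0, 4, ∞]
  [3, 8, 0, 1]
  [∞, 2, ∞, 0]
Closure =
  [0, 7, 4, 5]
  [2, 0, 4, 5]
  [3, 3, 0, 1]
  [4, 2, 6, 0]

This is the Floyd-Warshall all-pairs shortest-path computation. For each intermediate vertex k = 0, 1, …, 3, update dist[i][j] ← min(dist[i][j], dist[i][k] + dist[k][j]). The final matrix gives, for each (i, j), the minimum total weight of any directed path from i to j (possibly empty when i = j).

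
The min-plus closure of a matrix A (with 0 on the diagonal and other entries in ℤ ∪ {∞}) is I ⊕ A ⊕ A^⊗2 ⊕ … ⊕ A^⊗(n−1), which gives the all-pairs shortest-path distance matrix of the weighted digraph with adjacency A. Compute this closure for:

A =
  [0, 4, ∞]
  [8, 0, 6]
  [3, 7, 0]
Closure =
  [0, 4, 10]
  [8, 0, 6]
  [3, 7, 0]

This is the Floyd-Warshall all-pairs shortest-path computation. For each intermediate vertex k = 0, 1, …, 2, update dist[i][j] ← min(dist[i][j], dist[i][k] + dist[k][j]). The final matrix gives, for each (i, j), the minimum total weight of any directed path from i to j (possibly empty when i = j).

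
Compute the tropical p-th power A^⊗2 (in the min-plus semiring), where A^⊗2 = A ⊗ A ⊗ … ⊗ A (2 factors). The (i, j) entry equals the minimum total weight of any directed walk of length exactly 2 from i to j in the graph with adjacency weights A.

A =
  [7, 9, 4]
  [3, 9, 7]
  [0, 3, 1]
A^⊗2 =
  [4, 7, 5]
  [7, 10, 7]
  [1, 4, 2]

Each entry (A^⊗2)_ij equals the minimum over all length-2 walks i = v_0 → v_1 → … → v_2 = j of Σ_t A[v_t][v_{t+1}]. For example, for (i, j) = (0, 2) we minimise over 3 possible intermediate vertex sequences; the minimum is 5, attained along the walk 0 → 2 → 2.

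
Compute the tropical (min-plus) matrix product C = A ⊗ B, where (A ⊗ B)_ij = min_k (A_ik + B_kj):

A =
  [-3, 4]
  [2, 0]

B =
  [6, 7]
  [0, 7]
A ⊗ B =
  [3, 4]
  [0, 7]

Apply the min-plus product entry-by-entry:
  C[0][0] = min over k of (A[0][0] + B[0][0] = -3 + 6 = 3, A[0][1] + B[1][0] = 4 + 0 = 4) = 3 (attained at k = 0)
  C[0][1] = min over k of (A[0][0] + B[0][1] = -3 + 7 = 4, A[0][1] + B[1][1] = 4 + 7 = 11) = 4 (attained at k = 0)
  C[1][0] = min over k of (A[1][0] + B[0][0] = 2 + 6 = 8, A[1][1] + B[1][0] = 0 + 0 = 0) = 0 (attained at k = 1)
  C[1][1] = min over k of (A[1][0] + B[0][1] = 2 + 7 = 9, A[1][1] + B[1][1] = 0 + 7 = 7) = 7 (attained at k = 1)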